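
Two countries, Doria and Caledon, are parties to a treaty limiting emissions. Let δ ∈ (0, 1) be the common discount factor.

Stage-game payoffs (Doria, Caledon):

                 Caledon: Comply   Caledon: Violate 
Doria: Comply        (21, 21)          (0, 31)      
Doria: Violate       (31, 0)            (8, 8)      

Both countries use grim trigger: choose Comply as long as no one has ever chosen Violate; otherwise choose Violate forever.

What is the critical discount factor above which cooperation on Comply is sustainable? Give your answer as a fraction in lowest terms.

21/(1−δ) ≥ 31 + 8δ/(1−δ)
21 ≥ 31 − 23δ
δ ≥ 10/23.

10/23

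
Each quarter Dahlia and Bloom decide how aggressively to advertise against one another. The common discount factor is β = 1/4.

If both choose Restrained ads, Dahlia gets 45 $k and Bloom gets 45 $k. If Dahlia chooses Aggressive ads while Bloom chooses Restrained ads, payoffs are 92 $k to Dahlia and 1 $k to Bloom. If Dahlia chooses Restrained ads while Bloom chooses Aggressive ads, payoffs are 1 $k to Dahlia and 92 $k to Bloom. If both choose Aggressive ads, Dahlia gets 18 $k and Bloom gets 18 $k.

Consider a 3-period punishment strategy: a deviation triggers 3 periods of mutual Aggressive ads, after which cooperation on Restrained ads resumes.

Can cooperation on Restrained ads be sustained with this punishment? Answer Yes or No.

No

Comparing payoff streams over the 4 periods until play realigns: cooperate → 45(1+β+…+β^3); deviate → 92 + 18(β+…+β^3).
Cooperation is sustained iff (45−18)(β+…+β^3) ≥ 92−45.
β+…+β^3 = 1/4·(1−(1/4)^3)/(1−1/4) = 0.3281, and (92−45)/(45−18) = 1.7407.
0.3281 < 1.7407, so cooperation is not sustainable.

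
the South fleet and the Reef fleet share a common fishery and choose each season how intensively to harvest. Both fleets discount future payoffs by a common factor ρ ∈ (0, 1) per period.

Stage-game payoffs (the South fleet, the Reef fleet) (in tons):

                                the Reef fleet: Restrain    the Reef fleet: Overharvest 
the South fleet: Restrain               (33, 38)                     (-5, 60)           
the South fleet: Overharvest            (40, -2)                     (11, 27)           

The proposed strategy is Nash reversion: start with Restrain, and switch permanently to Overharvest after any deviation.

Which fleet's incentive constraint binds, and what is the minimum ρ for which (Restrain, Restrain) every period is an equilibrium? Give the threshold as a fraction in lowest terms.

the South fleet's threshold: (40−33)/(40−11) = 7/29.
the Reef fleet's threshold: (60−38)/(60−27) = 2/3.
7/29 < 2/3, so the Reef fleet binds and ρ* = 2/3.

the Reef fleet; ρ ≥ 2/3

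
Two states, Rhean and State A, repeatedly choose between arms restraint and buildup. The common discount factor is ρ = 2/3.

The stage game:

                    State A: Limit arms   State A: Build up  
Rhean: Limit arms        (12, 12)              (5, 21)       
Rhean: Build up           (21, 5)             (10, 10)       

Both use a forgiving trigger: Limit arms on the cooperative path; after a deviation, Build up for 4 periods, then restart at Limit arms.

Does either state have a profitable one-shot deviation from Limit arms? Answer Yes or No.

Yes

Comparing payoff streams over the 5 periods until play realigns: cooperate → 12(1+ρ+…+ρ^4); deviate → 21 + 10(ρ+…+ρ^4).
Cooperation is sustained iff (12−10)(ρ+…+ρ^4) ≥ 21−12.
ρ+…+ρ^4 = 2/3·(1−(2/3)^4)/(1−2/3) = 1.6049, and (21−12)/(12−10) = 4.5000.
1.6049 < 4.5000, so cooperation is not sustainable.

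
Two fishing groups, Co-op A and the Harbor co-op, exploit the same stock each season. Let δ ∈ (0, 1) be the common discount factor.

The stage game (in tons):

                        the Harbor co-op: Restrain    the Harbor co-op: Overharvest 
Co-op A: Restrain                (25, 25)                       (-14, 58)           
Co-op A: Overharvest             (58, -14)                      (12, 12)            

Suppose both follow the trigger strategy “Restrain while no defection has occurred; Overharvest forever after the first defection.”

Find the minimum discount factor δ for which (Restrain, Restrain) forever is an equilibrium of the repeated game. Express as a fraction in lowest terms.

One-period gain from deviating is 58 − 25 = 33. The loss is 25 − 12 = 13 in every subsequent period, with present value 13·δ/(1−δ).
Deviation is unprofitable when 13·δ/(1−δ) ≥ 33, i.e. δ/(1−δ) ≥ 33/13.
Equivalently δ ≥ 33/(33+13) = 33/46.

33/46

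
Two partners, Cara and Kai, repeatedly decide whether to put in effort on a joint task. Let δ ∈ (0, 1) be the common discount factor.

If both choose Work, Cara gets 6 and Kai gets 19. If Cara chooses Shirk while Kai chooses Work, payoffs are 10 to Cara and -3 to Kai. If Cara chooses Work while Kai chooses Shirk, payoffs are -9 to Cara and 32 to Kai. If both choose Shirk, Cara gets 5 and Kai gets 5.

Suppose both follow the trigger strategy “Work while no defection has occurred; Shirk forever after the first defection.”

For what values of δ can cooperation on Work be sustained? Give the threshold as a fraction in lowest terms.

Cara's threshold: (10−6)/(10−5) = 4/5.
Kai's threshold: (32−19)/(32−5) = 13/27.
4/5 > 13/27, so Cara binds and δ* = 4/5.

4/5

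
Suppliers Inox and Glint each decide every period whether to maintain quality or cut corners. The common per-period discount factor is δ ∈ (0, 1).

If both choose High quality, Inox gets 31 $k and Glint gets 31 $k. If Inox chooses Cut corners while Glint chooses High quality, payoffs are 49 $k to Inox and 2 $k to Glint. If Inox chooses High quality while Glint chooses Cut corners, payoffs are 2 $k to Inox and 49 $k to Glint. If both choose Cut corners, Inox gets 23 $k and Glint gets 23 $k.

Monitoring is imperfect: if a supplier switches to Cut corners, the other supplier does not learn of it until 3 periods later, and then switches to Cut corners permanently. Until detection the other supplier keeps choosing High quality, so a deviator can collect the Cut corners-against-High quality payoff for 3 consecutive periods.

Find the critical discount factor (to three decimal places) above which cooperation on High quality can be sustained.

0.885

The best deviation is to choose Cut corners for all 3 undetected periods, earning 49 each, then 23 forever once detected.
Deviation value: 49(1−δ^3)/(1−δ) + 23δ^3/(1−δ); cooperation value: 31/(1−δ).
IC: 31 ≥ 49(1−δ^3) + 23δ^3 = 49 − 26δ^3.
So δ^3 ≥ 18/26 = 9/13, giving δ ≥ (9/13)^(1/3) ≈ 0.885.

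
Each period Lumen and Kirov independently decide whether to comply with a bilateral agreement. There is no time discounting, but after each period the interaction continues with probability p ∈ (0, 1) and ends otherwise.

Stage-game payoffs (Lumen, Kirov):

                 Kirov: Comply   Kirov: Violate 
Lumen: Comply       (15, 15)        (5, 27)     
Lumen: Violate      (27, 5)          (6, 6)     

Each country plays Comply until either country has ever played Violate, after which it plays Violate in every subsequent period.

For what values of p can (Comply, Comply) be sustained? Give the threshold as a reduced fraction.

With no time discounting, the continuation probability p plays the role of the discount factor.
Grim-trigger IC: 15/(1−p) ≥ 27 + 6p/(1−p) ⇒ p ≥ (27−15)/(27−6) = 4/7.

4/7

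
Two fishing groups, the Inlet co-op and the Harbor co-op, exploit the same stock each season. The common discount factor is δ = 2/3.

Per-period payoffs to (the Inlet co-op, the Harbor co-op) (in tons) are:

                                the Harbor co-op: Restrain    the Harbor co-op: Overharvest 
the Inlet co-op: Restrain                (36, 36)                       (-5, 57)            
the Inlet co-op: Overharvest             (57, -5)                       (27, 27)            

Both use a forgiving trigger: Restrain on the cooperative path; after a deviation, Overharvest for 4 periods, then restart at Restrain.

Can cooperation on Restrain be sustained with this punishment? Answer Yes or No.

IC: δ+…+δ^4 ≥ (57−36)/(36−27) = 7/3.
At δ = 2/3: partial sum = 1.6049 < 2.3333. Cooperation not sustainable.

No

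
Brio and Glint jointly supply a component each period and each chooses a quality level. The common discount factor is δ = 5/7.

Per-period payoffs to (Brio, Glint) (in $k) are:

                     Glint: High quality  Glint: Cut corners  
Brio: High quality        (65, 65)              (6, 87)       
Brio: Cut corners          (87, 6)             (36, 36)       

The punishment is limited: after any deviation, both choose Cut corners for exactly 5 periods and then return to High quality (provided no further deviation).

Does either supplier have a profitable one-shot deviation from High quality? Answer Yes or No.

Comparing payoff streams over the 6 periods until play realigns: cooperate → 65(1+δ+…+δ^5); deviate → 87 + 36(δ+…+δ^5).
Cooperation is sustained iff (65−36)(δ+…+δ^5) ≥ 87−65.
δ+…+δ^5 = 5/7·(1−(5/7)^5)/(1−5/7) = 2.0352, and (87−65)/(65−36) = 0.7586.
2.0352 ≥ 0.7586, so cooperation is sustainable.

No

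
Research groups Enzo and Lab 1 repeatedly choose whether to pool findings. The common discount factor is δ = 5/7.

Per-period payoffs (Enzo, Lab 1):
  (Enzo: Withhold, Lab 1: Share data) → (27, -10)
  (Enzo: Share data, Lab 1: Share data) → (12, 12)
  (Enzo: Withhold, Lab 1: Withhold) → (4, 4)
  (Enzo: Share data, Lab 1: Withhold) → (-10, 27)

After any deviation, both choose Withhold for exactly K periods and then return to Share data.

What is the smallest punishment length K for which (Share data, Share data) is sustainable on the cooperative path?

5

No profitable deviation requires (12−4)(δ+…+δ^K) ≥ 27−12, i.e. δ+…+δ^K ≥ 15/8 ≈ 1.8750.
With δ = 5/7, the partial sums are K=1: 0.7143, K=2: 1.2245, K=3: 1.5889, K=4: 1.8492, K=5: 2.0352.
K = 5 is the first length at which the sum reaches 1.8750.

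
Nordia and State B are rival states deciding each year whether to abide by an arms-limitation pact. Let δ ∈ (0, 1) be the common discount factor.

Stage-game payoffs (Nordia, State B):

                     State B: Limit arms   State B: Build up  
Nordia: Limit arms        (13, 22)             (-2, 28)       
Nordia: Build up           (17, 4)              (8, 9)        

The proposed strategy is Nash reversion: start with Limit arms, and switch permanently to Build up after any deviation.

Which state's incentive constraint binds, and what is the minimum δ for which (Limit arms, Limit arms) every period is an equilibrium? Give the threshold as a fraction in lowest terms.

Nordia: cooperation gives 13 each period; deviation gives 17 once then 8 forever.
  13/(1−δ) ≥ 17 + 8δ/(1−δ) ⇒ δ ≥ 4/9.
State B: cooperation gives 22 each period; deviation gives 28 once then 9 forever.
  δ ≥ 6/19.
Both must hold, so the binding constraint is Nordia's: δ ≥ 4/9.

Nordia; δ ≥ 4/9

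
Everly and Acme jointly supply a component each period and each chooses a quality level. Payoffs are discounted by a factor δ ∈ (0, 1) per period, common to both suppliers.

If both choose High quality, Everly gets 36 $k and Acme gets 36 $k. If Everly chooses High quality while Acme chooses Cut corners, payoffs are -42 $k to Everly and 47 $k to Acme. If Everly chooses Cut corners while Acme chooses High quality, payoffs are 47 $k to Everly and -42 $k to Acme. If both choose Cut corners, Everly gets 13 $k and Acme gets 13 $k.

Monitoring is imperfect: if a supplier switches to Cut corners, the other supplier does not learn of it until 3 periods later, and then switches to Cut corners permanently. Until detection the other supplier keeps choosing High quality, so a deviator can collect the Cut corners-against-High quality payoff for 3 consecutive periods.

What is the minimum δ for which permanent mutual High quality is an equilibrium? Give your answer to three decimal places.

0.686

A deviator earns 47 for 3 periods, then 13 forever; cooperating earns 36 forever. Multiplying the IC by (1−δ):
36 ≥ 47(1−δ^3) + 13δ^3, so 34·δ^3 ≥ 11 and δ^3 ≥ 11/34.
δ ≥ (11/34)^(1/3) ≈ 0.686.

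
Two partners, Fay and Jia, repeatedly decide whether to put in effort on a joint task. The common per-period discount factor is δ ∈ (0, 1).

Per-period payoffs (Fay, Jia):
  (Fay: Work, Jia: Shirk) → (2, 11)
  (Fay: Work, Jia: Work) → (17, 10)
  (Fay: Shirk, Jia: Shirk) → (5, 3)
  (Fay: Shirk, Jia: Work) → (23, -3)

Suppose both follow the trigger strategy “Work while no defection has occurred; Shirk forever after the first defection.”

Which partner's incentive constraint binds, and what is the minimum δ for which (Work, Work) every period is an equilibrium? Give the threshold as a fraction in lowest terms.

Fay; δ ≥ 1/3

Fay's threshold: (23−17)/(23−5) = 1/3.
Jia's threshold: (11−10)/(11−3) = 1/8.
1/3 > 1/8, so Fay binds and δ* = 1/3.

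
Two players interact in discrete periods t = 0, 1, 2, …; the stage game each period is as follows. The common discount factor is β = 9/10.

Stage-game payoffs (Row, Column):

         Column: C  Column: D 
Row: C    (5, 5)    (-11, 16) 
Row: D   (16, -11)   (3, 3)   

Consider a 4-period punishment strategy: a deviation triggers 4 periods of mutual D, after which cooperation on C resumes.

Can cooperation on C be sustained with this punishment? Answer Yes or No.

Comparing payoff streams over the 5 periods until play realigns: cooperate → 5(1+β+…+β^4); deviate → 16 + 3(β+…+β^4).
Cooperation is sustained iff (5−3)(β+…+β^4) ≥ 16−5.
β+…+β^4 = 9/10·(1−(9/10)^4)/(1−9/10) = 3.0951, and (16−5)/(5−3) = 5.5000.
3.0951 < 5.5000, so cooperation is not sustainable.

No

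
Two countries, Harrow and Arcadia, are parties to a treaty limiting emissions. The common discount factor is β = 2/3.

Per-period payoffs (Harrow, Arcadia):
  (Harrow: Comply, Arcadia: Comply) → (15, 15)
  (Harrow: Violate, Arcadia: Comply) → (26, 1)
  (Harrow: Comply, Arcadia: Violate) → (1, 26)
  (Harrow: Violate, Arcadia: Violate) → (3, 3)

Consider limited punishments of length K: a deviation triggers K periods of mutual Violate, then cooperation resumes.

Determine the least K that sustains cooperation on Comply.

Need Σ_{k=1}^{K} β^k ≥ (26−15)/(15−3) = 0.9167 at β = 2/3.
At K = 1 the sum is 0.6667 < 0.9167; at K = 2 it is 1.1111 ≥ 0.9167.
So the minimum punishment length is K = 2.

2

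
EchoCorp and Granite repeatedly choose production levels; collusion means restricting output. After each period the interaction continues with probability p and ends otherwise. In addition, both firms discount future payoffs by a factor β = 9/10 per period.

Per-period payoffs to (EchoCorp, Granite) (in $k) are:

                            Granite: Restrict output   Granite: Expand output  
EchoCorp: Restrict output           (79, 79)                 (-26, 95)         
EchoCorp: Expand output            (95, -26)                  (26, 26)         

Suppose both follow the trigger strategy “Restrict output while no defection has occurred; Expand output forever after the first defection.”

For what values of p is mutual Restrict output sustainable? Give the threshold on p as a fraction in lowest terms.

160/621

With continuation probability p and discount β, the effective per-period discount factor is βp.
Grim-trigger IC: βp ≥ (95−79)/(95−26) = 16/69.
So p ≥ (16/69)/(9/10) = 160/621.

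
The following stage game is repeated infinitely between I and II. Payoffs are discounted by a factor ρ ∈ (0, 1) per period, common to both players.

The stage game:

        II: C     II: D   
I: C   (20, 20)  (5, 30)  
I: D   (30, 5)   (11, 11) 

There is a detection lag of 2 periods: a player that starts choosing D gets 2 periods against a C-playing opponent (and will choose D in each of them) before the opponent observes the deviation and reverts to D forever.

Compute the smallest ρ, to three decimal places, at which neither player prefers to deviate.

0.725

A deviator earns 30 for 2 periods, then 11 forever; cooperating earns 20 forever. Multiplying the IC by (1−ρ):
20 ≥ 30(1−ρ^2) + 11ρ^2, so 19·ρ^2 ≥ 10 and ρ^2 ≥ 10/19.
ρ ≥ (10/19)^(1/2) ≈ 0.725.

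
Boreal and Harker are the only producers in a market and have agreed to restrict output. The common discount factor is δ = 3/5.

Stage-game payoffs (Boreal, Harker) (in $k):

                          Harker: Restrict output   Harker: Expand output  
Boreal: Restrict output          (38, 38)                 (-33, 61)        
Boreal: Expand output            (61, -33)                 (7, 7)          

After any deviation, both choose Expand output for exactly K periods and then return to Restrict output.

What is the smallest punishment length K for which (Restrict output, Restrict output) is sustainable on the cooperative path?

No profitable deviation requires (38−7)(δ+…+δ^K) ≥ 61−38, i.e. δ+…+δ^K ≥ 23/31 ≈ 0.7419.
With δ = 3/5, the partial sums are K=1: 0.6000, K=2: 0.9600.
K = 2 is the first length at which the sum reaches 0.7419.

2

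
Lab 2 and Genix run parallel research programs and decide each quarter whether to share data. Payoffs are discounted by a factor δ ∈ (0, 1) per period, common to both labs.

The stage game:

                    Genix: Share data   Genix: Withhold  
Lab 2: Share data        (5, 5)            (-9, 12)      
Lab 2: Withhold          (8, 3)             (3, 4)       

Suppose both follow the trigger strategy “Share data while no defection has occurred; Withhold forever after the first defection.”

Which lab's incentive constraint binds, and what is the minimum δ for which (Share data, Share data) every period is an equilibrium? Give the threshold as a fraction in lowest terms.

Genix; δ ≥ 7/8

Lab 2: cooperation gives 5 each period; deviation gives 8 once then 3 forever.
  5/(1−δ) ≥ 8 + 3δ/(1−δ) ⇒ δ ≥ 3/5.
Genix: cooperation gives 5 each period; deviation gives 12 once then 4 forever.
  δ ≥ 7/8.
Both must hold, so the binding constraint is Genix's: δ ≥ 7/8.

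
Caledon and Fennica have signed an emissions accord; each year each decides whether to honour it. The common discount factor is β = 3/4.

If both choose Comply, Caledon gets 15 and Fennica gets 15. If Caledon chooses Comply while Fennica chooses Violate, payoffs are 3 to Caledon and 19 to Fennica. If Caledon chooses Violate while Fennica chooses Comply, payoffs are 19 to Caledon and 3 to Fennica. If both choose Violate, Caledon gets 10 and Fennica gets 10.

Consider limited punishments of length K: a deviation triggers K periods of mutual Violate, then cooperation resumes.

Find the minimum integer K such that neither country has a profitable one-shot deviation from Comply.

2

No profitable deviation requires (15−10)(β+…+β^K) ≥ 19−15, i.e. β+…+β^K ≥ 4/5 ≈ 0.8000.
With β = 3/4, the partial sums are K=1: 0.7500, K=2: 1.3125.
K = 2 is the first length at which the sum reaches 0.8000.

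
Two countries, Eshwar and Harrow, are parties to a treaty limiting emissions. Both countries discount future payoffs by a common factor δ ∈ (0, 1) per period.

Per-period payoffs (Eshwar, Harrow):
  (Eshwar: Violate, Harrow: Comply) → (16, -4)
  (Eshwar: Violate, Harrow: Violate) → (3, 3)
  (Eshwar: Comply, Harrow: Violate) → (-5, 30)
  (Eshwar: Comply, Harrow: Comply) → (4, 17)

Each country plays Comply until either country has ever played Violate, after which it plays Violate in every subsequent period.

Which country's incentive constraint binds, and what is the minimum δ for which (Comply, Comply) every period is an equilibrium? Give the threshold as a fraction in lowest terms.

Eshwar; δ ≥ 12/13

For Eshwar: deviation gain 16−4 = 12, per-period punishment loss 4−3 = 1. IC gives δ ≥ 12/13.
For Harrow: gain 13, loss 14 per period, so δ ≥ 13/27.
The tighter constraint is Eshwar's, so cooperation needs δ ≥ 12/13.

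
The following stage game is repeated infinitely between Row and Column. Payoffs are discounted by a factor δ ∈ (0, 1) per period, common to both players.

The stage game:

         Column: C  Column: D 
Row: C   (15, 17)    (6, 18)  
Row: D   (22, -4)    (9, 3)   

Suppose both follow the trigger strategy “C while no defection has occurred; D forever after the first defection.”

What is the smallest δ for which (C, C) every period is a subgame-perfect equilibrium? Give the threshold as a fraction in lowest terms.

Row's threshold: (22−15)/(22−9) = 7/13.
Column's threshold: (18−17)/(18−3) = 1/15.
7/13 > 1/15, so Row binds and δ* = 7/13.

7/13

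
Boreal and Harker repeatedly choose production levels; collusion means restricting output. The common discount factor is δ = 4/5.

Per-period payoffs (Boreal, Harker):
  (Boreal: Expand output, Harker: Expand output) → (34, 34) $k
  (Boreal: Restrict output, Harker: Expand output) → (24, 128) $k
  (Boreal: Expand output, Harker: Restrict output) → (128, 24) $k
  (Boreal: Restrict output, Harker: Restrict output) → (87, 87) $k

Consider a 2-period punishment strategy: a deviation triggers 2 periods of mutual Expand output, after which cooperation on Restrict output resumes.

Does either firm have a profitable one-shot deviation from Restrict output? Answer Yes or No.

No

IC: δ+…+δ^2 ≥ (128−87)/(87−34) = 41/53.
At δ = 4/5: partial sum = 1.4400 ≥ 0.7736. Cooperation sustainable.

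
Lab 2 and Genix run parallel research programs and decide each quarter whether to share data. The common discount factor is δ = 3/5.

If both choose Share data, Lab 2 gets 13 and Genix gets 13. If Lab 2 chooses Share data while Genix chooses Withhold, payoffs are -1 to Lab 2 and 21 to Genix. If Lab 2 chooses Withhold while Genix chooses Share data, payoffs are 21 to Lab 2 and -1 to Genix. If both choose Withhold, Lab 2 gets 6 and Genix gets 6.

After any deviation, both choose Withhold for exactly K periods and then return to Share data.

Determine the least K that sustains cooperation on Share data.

IC: δ(1−δ^K)/(1−δ) ≥ (21−13)/(13−6) = 8/7.
With δ = 3/5: need 1 − δ^K ≥ 8/7·(1−3/5)/(3/5), i.e. δ^K ≤ 0.2381.
Since (3/5)^2 = 0.3600 and (3/5)^3 = 0.2160, the smallest such K is 3.

3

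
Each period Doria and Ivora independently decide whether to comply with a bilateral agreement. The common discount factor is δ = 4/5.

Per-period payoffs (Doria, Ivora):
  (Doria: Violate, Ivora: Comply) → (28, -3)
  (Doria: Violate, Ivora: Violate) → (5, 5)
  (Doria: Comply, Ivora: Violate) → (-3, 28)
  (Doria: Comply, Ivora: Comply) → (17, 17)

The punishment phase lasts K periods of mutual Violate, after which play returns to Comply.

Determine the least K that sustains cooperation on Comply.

2

IC: δ(1−δ^K)/(1−δ) ≥ (28−17)/(17−5) = 11/12.
With δ = 4/5: need 1 − δ^K ≥ 11/12·(1−4/5)/(4/5), i.e. δ^K ≤ 0.7708.
Since (4/5)^1 = 0.8000 and (4/5)^2 = 0.6400, the smallest such K is 2.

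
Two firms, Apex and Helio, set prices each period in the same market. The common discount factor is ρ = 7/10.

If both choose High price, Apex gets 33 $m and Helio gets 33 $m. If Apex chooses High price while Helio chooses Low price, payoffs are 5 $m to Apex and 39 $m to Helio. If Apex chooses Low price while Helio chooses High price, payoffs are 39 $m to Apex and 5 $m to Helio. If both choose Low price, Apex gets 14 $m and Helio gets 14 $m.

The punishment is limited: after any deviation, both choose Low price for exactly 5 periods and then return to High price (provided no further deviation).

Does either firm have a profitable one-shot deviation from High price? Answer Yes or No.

IC: ρ+…+ρ^5 ≥ (39−33)/(33−14) = 6/19.
At ρ = 7/10: partial sum = 1.9412 ≥ 0.3158. Cooperation sustainable.

No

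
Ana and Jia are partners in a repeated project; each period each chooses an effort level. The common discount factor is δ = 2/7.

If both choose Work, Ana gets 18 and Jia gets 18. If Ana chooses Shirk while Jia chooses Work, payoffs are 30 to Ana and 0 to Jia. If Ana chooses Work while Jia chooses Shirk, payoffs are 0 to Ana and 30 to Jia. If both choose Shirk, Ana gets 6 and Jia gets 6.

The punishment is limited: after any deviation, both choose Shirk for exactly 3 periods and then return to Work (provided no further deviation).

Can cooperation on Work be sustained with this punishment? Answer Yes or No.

Comparing payoff streams over the 4 periods until play realigns: cooperate → 18(1+δ+…+δ^3); deviate → 30 + 6(δ+…+δ^3).
Cooperation is sustained iff (18−6)(δ+…+δ^3) ≥ 30−18.
δ+…+δ^3 = 2/7·(1−(2/7)^3)/(1−2/7) = 0.3907, and (30−18)/(18−6) = 1.0000.
0.3907 < 1.0000, so cooperation is not sustainable.

No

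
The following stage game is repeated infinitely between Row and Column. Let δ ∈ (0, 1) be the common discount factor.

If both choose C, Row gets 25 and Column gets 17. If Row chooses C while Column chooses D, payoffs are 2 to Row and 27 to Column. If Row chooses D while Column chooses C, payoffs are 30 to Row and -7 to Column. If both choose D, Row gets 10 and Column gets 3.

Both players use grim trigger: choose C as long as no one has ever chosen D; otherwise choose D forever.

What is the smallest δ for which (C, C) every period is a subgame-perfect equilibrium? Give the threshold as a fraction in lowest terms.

5/12

For Row: deviation gain 30−25 = 5, per-period punishment loss 25−10 = 15. IC gives δ ≥ 5/20 = 1/4.
For Column: gain 10, loss 14 per period, so δ ≥ 10/24 = 5/12.
The tighter constraint is Column's, so cooperation needs δ ≥ 5/12.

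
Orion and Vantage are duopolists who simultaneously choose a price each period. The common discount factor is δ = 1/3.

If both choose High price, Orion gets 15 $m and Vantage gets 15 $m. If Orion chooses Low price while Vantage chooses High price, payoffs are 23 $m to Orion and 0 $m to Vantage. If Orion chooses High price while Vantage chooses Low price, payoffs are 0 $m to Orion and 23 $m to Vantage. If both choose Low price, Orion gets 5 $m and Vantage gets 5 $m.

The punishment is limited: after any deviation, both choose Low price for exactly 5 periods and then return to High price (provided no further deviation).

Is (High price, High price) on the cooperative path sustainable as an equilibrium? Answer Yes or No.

Comparing payoff streams over the 6 periods until play realigns: cooperate → 15(1+δ+…+δ^5); deviate → 23 + 5(δ+…+δ^5).
Cooperation is sustained iff (15−5)(δ+…+δ^5) ≥ 23−15.
δ+…+δ^5 = 1/3·(1−(1/3)^5)/(1−1/3) = 0.4979, and (23−15)/(15−5) = 0.8000.
0.4979 < 0.8000, so cooperation is not sustainable.

No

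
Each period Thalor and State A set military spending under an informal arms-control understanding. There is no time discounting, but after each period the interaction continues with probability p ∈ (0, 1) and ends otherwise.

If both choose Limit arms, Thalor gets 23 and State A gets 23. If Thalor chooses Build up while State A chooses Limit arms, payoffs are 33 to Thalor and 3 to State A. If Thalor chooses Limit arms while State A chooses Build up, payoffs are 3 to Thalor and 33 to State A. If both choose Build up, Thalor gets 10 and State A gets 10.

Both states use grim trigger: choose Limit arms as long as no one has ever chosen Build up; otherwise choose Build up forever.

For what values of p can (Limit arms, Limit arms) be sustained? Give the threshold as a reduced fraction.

10/23

With no time discounting, the continuation probability p plays the role of the discount factor.
Grim-trigger IC: 23/(1−p) ≥ 33 + 10p/(1−p) ⇒ p ≥ (33−23)/(33−10) = 10/23.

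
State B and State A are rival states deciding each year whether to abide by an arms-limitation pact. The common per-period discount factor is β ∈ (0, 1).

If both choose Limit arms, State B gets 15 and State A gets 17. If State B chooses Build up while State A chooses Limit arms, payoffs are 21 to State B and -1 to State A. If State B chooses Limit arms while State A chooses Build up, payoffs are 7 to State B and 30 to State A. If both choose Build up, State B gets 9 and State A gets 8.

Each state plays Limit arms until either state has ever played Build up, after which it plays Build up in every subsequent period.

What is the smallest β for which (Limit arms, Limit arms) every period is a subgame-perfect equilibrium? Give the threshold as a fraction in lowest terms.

State B: cooperation gives 15 each period; deviation gives 21 once then 9 forever.
  15/(1−β) ≥ 21 + 9β/(1−β) ⇒ β ≥ 6/12 = 1/2.
State A: cooperation gives 17 each period; deviation gives 30 once then 8 forever.
  β ≥ 13/22.
Both must hold, so the binding constraint is State A's: β ≥ 13/22.

13/22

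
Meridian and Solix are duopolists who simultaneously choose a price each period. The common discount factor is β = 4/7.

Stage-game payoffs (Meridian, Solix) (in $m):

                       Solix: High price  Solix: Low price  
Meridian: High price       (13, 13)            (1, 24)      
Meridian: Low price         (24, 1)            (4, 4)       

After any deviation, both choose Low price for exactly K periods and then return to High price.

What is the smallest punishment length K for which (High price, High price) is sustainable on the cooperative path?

5

IC: β(1−β^K)/(1−β) ≥ (24−13)/(13−4) = 11/9.
With β = 4/7: need 1 − β^K ≥ 11/9·(1−4/7)/(4/7), i.e. β^K ≤ 0.0833.
Since (4/7)^4 = 0.1066 and (4/7)^5 = 0.0609, the smallest such K is 5.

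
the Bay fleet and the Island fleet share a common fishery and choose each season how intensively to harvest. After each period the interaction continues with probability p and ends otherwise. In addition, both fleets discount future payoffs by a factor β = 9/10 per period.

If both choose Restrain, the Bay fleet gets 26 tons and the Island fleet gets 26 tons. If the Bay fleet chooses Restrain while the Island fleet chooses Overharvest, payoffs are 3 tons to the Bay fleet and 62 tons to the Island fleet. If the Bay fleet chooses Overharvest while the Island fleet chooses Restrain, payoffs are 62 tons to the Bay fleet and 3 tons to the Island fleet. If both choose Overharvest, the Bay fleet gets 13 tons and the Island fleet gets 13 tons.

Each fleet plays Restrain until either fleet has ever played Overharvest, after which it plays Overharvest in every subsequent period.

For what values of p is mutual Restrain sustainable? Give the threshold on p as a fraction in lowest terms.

40/49

Expected continuation weight on next period's payoff is β·p = 9/10·p, which plays the role of the discount factor.
Cooperation requires 9/10·p ≥ (62−26)/(62−13) = 36/49, hence p ≥ 40/49.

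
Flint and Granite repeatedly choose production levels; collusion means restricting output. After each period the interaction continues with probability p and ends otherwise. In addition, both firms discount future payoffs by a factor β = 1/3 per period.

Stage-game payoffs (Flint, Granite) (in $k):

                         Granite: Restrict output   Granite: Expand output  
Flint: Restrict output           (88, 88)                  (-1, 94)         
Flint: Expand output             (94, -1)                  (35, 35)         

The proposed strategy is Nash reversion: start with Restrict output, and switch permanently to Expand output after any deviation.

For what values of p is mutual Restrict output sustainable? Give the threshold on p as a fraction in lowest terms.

With continuation probability p and discount β, the effective per-period discount factor is βp.
Grim-trigger IC: βp ≥ (94−88)/(94−35) = 6/59.
So p ≥ (6/59)/(1/3) = 18/59.

18/59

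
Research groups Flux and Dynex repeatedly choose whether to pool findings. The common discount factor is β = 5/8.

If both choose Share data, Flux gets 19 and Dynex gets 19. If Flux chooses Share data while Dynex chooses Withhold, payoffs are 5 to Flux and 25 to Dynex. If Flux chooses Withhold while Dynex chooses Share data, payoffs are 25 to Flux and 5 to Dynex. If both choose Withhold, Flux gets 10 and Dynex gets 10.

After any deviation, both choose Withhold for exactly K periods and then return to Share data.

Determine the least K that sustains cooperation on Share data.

Need Σ_{k=1}^{K} β^k ≥ (25−19)/(19−10) = 0.6667 at β = 5/8.
At K = 1 the sum is 0.6250 < 0.6667; at K = 2 it is 1.0156 ≥ 0.6667.
So the minimum punishment length is K = 2.

2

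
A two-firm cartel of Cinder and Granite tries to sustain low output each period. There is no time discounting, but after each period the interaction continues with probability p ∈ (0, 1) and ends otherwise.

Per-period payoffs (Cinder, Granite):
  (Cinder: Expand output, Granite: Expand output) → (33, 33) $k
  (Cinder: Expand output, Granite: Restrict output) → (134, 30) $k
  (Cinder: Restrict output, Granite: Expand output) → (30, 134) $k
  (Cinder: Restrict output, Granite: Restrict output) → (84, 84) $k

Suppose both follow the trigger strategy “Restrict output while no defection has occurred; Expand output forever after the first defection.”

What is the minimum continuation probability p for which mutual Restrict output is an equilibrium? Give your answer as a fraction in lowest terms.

Expected cooperation value is 84 + p·84 + p²·84 + … = 84/(1−p); deviation gives 134 + p·33/(1−p).
84 ≥ 134(1−p) + 33p ⇒ 101p ≥ 50 ⇒ p ≥ 50/101.

50/101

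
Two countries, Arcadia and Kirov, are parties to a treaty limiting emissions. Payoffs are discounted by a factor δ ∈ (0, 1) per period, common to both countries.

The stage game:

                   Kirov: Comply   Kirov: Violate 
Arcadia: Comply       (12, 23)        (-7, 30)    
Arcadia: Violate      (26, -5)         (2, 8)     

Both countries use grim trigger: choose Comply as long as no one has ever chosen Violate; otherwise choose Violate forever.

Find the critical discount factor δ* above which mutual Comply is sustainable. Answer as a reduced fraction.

7/12

Arcadia: cooperation gives 12 each period; deviation gives 26 once then 2 forever.
  12/(1−δ) ≥ 26 + 2δ/(1−δ) ⇒ δ ≥ 14/24 = 7/12.
Kirov: cooperation gives 23 each period; deviation gives 30 once then 8 forever.
  δ ≥ 7/22.
Both must hold, so the binding constraint is Arcadia's: δ ≥ 7/12.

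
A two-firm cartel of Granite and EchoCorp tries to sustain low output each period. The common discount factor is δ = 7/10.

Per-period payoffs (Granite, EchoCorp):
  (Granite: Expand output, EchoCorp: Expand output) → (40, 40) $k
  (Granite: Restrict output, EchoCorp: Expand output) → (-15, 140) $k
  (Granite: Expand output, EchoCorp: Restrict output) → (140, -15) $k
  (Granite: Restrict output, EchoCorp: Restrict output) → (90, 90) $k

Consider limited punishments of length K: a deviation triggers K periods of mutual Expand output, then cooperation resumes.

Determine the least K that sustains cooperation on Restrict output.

No profitable deviation requires (90−40)(δ+…+δ^K) ≥ 140−90, i.e. δ+…+δ^K ≥ 1 ≈ 1.0000.
With δ = 7/10, the partial sums are K=1: 0.7000, K=2: 1.1900.
K = 2 is the first length at which the sum reaches 1.0000.

2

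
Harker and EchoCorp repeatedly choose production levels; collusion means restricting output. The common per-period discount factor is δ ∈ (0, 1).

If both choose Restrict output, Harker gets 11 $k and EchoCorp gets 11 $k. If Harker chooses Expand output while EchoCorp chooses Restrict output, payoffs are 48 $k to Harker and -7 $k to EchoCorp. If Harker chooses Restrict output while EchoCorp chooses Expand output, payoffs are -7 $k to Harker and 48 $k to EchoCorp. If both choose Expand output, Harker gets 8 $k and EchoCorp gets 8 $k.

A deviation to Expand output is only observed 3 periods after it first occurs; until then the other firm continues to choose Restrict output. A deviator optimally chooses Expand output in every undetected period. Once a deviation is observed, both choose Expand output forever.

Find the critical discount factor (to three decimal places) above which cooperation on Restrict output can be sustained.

0.974

Deviating for the 3 undetected periods gains 48−11 = 37 per period over cooperation, then loses 11−8 = 3 per period forever once punishment starts.
Gain: 37(1 + δ + … + δ^2); loss: 3·δ^3/(1−δ).
No profitable deviation ⇔ 37(1−δ^3) ≤ 3·δ^3, i.e. δ^3 ≥ 37/(37+3) = 37/40.
Hence δ ≥ (37/40)^(1/3) ≈ 0.974.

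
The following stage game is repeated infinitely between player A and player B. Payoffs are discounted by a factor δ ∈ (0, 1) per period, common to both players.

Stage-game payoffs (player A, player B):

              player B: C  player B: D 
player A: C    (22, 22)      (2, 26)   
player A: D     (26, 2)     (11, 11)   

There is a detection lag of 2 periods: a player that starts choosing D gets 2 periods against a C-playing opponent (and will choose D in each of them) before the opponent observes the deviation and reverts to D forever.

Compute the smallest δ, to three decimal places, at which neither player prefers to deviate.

0.516

Deviating for the 2 undetected periods gains 26−22 = 4 per period over cooperation, then loses 22−11 = 11 per period forever once punishment starts.
Gain: 4(1 + δ + … + δ^1); loss: 11·δ^2/(1−δ).
No profitable deviation ⇔ 4(1−δ^2) ≤ 11·δ^2, i.e. δ^2 ≥ 4/(4+11) = 4/15.
Hence δ ≥ (4/15)^(1/2) ≈ 0.516.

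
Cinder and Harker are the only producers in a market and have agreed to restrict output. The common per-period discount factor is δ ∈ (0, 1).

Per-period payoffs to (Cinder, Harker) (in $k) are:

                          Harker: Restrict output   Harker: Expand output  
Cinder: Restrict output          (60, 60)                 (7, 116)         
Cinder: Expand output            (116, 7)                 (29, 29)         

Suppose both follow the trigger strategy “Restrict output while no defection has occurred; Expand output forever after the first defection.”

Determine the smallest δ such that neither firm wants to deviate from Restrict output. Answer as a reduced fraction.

One-period gain from deviating is 116 − 60 = 56. The loss is 60 − 29 = 31 in every subsequent period, with present value 31·δ/(1−δ).
Deviation is unprofitable when 31·δ/(1−δ) ≥ 56, i.e. δ/(1−δ) ≥ 56/31.
Equivalently δ ≥ 56/(56+31) = 56/87.

56/87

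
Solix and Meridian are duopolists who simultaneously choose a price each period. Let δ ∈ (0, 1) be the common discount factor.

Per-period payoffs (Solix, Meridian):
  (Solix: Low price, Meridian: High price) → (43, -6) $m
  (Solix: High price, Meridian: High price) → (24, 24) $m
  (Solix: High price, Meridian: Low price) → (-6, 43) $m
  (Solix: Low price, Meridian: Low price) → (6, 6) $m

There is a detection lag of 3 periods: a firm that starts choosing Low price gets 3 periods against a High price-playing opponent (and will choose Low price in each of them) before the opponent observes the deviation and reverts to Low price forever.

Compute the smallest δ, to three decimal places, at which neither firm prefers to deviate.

0.801

A deviator earns 43 for 3 periods, then 6 forever; cooperating earns 24 forever. Multiplying the IC by (1−δ):
24 ≥ 43(1−δ^3) + 6δ^3, so 37·δ^3 ≥ 19 and δ^3 ≥ 19/37.
δ ≥ (19/37)^(1/3) ≈ 0.801.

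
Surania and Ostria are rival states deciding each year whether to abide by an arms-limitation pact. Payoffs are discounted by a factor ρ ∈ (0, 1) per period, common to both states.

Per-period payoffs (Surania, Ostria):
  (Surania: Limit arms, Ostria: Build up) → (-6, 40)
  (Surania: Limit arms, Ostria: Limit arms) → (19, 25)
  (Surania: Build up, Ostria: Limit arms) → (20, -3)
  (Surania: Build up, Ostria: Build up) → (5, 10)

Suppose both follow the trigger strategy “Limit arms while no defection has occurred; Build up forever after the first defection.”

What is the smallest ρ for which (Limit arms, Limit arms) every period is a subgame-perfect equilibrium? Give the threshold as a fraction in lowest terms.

1/2

Surania: cooperation gives 19 each period; deviation gives 20 once then 5 forever.
  19/(1−ρ) ≥ 20 + 5ρ/(1−ρ) ⇒ ρ ≥ 1/15.
Ostria: cooperation gives 25 each period; deviation gives 40 once then 10 forever.
  ρ ≥ 15/30 = 1/2.
Both must hold, so the binding constraint is Ostria's: ρ ≥ 1/2.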